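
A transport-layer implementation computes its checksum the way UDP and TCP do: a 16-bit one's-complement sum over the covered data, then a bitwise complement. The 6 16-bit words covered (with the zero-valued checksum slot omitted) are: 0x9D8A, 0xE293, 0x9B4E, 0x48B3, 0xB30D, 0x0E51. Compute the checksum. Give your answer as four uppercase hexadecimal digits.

DA80

One's-complement addition (fold any carry out of bit 15 back into bit 0):
  0x9D8A + 0xE293 = 0x1801D → wrap carry → 0x801E
  0x801E + 0x9B4E = 0x11B6C → wrap carry → 0x1B6D
  0x1B6D + 0x48B3 = 0x06420
  0x6420 + 0xB30D = 0x1172D → wrap carry → 0x172E
  0x172E + 0x0E51 = 0x0257F
One's-complement sum = 0x257F.
Checksum = ~0x257F & 0xFFFF = 0xDA80.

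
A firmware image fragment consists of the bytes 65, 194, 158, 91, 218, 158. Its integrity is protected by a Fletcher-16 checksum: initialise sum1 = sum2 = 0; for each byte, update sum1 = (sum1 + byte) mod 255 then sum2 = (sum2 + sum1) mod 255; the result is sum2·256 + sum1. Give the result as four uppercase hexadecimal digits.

3677

Running sums (mod 255):
  after byte 0 (65): sum1=65, sum2=65
  after byte 1 (194): sum1=4, sum2=69
  after byte 2 (158): sum1=162, sum2=231
  after byte 3 (91): sum1=253, sum2=229
  after byte 4 (218): sum1=216, sum2=190
  after byte 5 (158): sum1=119, sum2=54
Checksum = sum2·256 + sum1 = 54·256 + 119 = 13943 = 0x3677.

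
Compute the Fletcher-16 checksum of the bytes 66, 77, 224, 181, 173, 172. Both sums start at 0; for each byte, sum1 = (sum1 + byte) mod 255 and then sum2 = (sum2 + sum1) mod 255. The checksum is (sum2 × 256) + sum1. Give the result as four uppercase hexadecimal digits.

Running sums (mod 255):
  after byte 0 (66): sum1=66, sum2=66
  after byte 1 (77): sum1=143, sum2=209
  after byte 2 (224): sum1=112, sum2=66
  after byte 3 (181): sum1=38, sum2=104
  after byte 4 (173): sum1=211, sum2=60
  after byte 5 (172): sum1=128, sum2=188
Checksum = sum2·256 + sum1 = 188·256 + 128 = 48256 = 0xBC80.

BC80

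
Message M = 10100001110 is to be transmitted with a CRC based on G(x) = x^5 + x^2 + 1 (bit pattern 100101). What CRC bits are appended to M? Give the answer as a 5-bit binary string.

Append 5 zeros: 1010000111000000. Divide by 100101 (XOR where the leading bit is 1):
  pos 0: 101000 XOR 100101 = 001101
  pos 2: 110101 XOR 100101 = 010000
  pos 3: 100001 XOR 100101 = 000100
  pos 6: 100100 XOR 100101 = 000001
Remainder (last 5 bits) = 10000. This is the CRC / FCS.

10000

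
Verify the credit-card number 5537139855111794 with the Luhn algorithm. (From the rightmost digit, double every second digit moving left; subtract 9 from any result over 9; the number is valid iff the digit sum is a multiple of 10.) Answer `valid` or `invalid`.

From the right, keep odd positions and double even positions (subtract 9 from any doubled value over 9):
  doubled (positions 2,4,...): 9 2 2 1 9 2 6 1 → sum 32
  kept (positions 1,3,...): 4 7 1 5 8 3 7 5 → sum 40
Total = 72.
72 mod 10 = 2, so the number is invalid.

invalid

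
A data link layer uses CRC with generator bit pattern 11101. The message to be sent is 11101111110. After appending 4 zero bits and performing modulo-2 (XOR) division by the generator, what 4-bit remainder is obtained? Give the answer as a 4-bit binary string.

Append 4 zeros: 111011111100000. Divide by 11101 (XOR where the leading bit is 1):
  pos 0: 11101 XOR 11101 = 00000
  pos 5: 11111 XOR 11101 = 00010
  pos 8: 10000 XOR 11101 = 01101
  pos 9: 11010 XOR 11101 = 00111
Remainder (last 4 bits) = 1110. This is the CRC / FCS.

1110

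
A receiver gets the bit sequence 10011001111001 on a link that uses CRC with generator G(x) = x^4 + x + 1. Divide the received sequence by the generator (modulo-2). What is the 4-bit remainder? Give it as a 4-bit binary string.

0000

Modulo-2 division of 10011001111001 by 10011:
  pos 0: 10011 XOR 10011 = 00000
  pos 7: 11110 XOR 10011 = 01101
  pos 8: 11010 XOR 10011 = 01001
  pos 9: 10011 XOR 10011 = 00000
Remainder = 0000 (zero — the frame passes the CRC check).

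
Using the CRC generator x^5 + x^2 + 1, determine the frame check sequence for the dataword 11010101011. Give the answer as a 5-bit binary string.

11111

Append 5 zeros: 1101010101100000. Divide by 100101 (XOR where the leading bit is 1):
  pos 0: 110101 XOR 100101 = 010000
  pos 1: 100000 XOR 100101 = 000101
  pos 4: 101101 XOR 100101 = 001000
  pos 6: 100010 XOR 100101 = 000111
  pos 9: 111000 XOR 100101 = 011101
  pos 10: 111010 XOR 100101 = 011111
Remainder (last 5 bits) = 11111. This is the CRC / FCS.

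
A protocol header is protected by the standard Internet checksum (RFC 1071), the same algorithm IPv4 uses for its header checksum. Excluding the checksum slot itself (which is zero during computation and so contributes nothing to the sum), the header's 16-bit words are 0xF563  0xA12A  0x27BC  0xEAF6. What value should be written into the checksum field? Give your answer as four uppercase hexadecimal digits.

One's-complement addition (fold any carry out of bit 15 back into bit 0):
  0xF563 + 0xA12A = 0x1968D → wrap carry → 0x968E
  0x968E + 0x27BC = 0x0BE4A
  0xBE4A + 0xEAF6 = 0x1A940 → wrap carry → 0xA941
One's-complement sum = 0xA941.
Checksum = ~0xA941 & 0xFFFF = 0x56BE.

56BE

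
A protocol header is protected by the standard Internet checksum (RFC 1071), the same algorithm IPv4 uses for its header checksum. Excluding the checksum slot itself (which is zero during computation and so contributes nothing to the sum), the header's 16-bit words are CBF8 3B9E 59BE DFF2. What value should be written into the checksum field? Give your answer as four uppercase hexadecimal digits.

One's-complement addition (fold any carry out of bit 15 back into bit 0):
  0xCBF8 + 0x3B9E = 0x10796 → wrap carry → 0x0797
  0x0797 + 0x59BE = 0x06155
  0x6155 + 0xDFF2 = 0x14147 → wrap carry → 0x4148
One's-complement sum = 0x4148.
Checksum = ~0x4148 & 0xFFFF = 0xBEB7.

BEB7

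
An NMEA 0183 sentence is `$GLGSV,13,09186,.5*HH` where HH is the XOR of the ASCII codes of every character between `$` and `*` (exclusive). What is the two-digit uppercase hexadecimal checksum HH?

XOR the ASCII codes of the payload characters:
  'G' = 0x47 → acc = 0x47
  'L' = 0x4C → acc = 0x0B
  'G' = 0x47 → acc = 0x4C
  'S' = 0x53 → acc = 0x1F
  'V' = 0x56 → acc = 0x49
  ',' = 0x2C → acc = 0x65
  '1' = 0x31 → acc = 0x54
  '3' = 0x33 → acc = 0x67
  ',' = 0x2C → acc = 0x4B
  '0' = 0x30 → acc = 0x7B
  '9' = 0x39 → acc = 0x42
  '1' = 0x31 → acc = 0x73
  '8' = 0x38 → acc = 0x4B
  '6' = 0x36 → acc = 0x7D
  ',' = 0x2C → acc = 0x51
  '.' = 0x2E → acc = 0x7F
  '5' = 0x35 → acc = 0x4A
Checksum = 0x4A.

4A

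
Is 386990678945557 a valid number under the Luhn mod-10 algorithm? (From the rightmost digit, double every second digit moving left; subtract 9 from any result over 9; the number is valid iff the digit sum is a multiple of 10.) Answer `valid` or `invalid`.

valid

From the right, keep odd positions and double even positions (subtract 9 from any doubled value over 9):
  doubled (positions 2,4,...): 1 1 9 5 0 9 7 → sum 32
  kept (positions 1,3,...): 7 5 4 8 6 9 6 3 → sum 48
Total = 80.
80 mod 10 = 0, so the number is valid.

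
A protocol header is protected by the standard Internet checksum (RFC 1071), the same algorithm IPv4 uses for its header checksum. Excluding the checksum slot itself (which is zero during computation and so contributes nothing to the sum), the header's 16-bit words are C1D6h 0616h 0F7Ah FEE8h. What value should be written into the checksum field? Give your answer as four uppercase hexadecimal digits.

One's-complement addition (fold any carry out of bit 15 back into bit 0):
  0xC1D6 + 0x0616 = 0x0C7EC
  0xC7EC + 0x0F7A = 0x0D766
  0xD766 + 0xFEE8 = 0x1D64E → wrap carry → 0xD64F
One's-complement sum = 0xD64F.
Checksum = ~0xD64F & 0xFFFF = 0x29B0.

29B0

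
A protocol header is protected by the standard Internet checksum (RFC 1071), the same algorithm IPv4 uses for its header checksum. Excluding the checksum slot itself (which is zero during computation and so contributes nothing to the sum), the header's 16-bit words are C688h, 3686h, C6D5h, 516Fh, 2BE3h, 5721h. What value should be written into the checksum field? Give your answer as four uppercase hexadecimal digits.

67A7

One's-complement addition (fold any carry out of bit 15 back into bit 0):
  0xC688 + 0x3686 = 0x0FD0E
  0xFD0E + 0xC6D5 = 0x1C3E3 → wrap carry → 0xC3E4
  0xC3E4 + 0x516F = 0x11553 → wrap carry → 0x1554
  0x1554 + 0x2BE3 = 0x04137
  0x4137 + 0x5721 = 0x09858
One's-complement sum = 0x9858.
Checksum = ~0x9858 & 0xFFFF = 0x67A7.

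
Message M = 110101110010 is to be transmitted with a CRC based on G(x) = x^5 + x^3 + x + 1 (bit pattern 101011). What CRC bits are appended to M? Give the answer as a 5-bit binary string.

01000

Append 5 zeros: 11010111001000000. Divide by 101011 (XOR where the leading bit is 1):
  pos 0: 110101 XOR 101011 = 011110
  pos 1: 111101 XOR 101011 = 010110
  pos 2: 101101 XOR 101011 = 000110
  pos 5: 110001 XOR 101011 = 011010
  pos 6: 110100 XOR 101011 = 011111
  pos 7: 111110 XOR 101011 = 010101
  pos 8: 101010 XOR 101011 = 000001
Remainder (last 5 bits) = 01000. This is the CRC / FCS.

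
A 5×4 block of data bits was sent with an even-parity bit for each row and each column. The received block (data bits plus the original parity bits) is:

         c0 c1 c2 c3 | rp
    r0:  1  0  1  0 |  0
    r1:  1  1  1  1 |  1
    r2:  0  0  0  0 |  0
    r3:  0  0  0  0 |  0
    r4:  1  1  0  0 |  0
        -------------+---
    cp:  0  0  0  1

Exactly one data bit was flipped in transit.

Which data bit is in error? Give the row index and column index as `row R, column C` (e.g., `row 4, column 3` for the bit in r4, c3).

Recompute each row's even parity and compare to rp:
  r0: data parity 0, sent rp 0 → ok
  r1: data parity 0, sent rp 1 → mismatch
  r2: data parity 0, sent rp 0 → ok
  r3: data parity 0, sent rp 0 → ok
  r4: data parity 0, sent rp 0 → ok
Recompute each column's even parity and compare to cp:
  c0: data parity 1, sent cp 0 → mismatch
  c1: data parity 0, sent cp 0 → ok
  c2: data parity 0, sent cp 0 → ok
  c3: data parity 1, sent cp 1 → ok
Exactly one row (r1) and one column (c0) fail → the flipped bit is at their intersection.

row 1, column 0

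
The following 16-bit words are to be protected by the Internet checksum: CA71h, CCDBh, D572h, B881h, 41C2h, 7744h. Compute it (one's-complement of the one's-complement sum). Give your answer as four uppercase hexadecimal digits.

One's-complement addition (fold any carry out of bit 15 back into bit 0):
  0xCA71 + 0xCCDB = 0x1974C → wrap carry → 0x974D
  0x974D + 0xD572 = 0x16CBF → wrap carry → 0x6CC0
  0x6CC0 + 0xB881 = 0x12541 → wrap carry → 0x2542
  0x2542 + 0x41C2 = 0x06704
  0x6704 + 0x7744 = 0x0DE48
One's-complement sum = 0xDE48.
Checksum = ~0xDE48 & 0xFFFF = 0x21B7.

21B7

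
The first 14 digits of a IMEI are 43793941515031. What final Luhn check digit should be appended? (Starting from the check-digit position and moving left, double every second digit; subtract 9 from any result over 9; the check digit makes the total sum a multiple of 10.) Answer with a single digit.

9

Partial digits right→left: 1 3 0 5 1 5 1 4 9 3 9 7 3 4
Double every second digit counting from the check-digit position (so the 1st, 3rd, 5th, ... of the partial from the right).
  doubled (with −9 where >9): 2 0 2 2 9 9 6 → sum 30
  kept as-is: 3 5 5 4 3 7 4 → sum 31
Total = 30 + 31 = 61.
Check digit = (10 − (61 mod 10)) mod 10 = 9.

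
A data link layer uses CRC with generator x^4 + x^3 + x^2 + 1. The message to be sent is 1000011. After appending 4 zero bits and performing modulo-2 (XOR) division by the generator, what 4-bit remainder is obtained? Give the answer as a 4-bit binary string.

Append 4 zeros: 10000110000. Divide by 11101 (XOR where the leading bit is 1):
  pos 0: 10000 XOR 11101 = 01101
  pos 1: 11011 XOR 11101 = 00110
  pos 3: 11010 XOR 11101 = 00111
  pos 5: 11100 XOR 11101 = 00001
Remainder (last 4 bits) = 0010. This is the CRC / FCS.

0010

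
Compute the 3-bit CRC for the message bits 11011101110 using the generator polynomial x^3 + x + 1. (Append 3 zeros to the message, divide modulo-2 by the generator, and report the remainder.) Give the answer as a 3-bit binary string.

011

Append 3 zeros: 11011101110000. Divide by 1011 (XOR where the leading bit is 1):
  pos 0: 1101 XOR 1011 = 0110
  pos 1: 1101 XOR 1011 = 0110
  pos 2: 1101 XOR 1011 = 0110
  pos 3: 1100 XOR 1011 = 0111
  pos 4: 1111 XOR 1011 = 0100
  pos 5: 1001 XOR 1011 = 0010
  pos 7: 1010 XOR 1011 = 0001
  pos 10: 1000 XOR 1011 = 0011
Remainder (last 3 bits) = 011. This is the CRC / FCS.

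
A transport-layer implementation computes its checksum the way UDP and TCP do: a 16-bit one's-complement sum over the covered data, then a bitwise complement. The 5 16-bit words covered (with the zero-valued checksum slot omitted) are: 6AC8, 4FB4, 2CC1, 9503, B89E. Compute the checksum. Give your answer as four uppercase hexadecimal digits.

One's-complement addition (fold any carry out of bit 15 back into bit 0):
  0x6AC8 + 0x4FB4 = 0x0BA7C
  0xBA7C + 0x2CC1 = 0x0E73D
  0xE73D + 0x9503 = 0x17C40 → wrap carry → 0x7C41
  0x7C41 + 0xB89E = 0x134DF → wrap carry → 0x34E0
One's-complement sum = 0x34E0.
Checksum = ~0x34E0 & 0xFFFF = 0xCB1F.

CB1F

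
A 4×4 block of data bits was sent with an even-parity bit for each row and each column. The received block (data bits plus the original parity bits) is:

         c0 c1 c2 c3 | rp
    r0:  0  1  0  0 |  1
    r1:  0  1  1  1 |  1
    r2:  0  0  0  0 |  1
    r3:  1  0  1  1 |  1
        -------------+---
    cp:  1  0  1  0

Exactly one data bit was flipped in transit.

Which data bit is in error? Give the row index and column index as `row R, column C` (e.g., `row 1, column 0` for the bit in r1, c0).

row 2, column 2

Recompute each row's even parity and compare to rp:
  r0: data parity 1, sent rp 1 → ok
  r1: data parity 1, sent rp 1 → ok
  r2: data parity 0, sent rp 1 → mismatch
  r3: data parity 1, sent rp 1 → ok
Recompute each column's even parity and compare to cp:
  c0: data parity 1, sent cp 1 → ok
  c1: data parity 0, sent cp 0 → ok
  c2: data parity 0, sent cp 1 → mismatch
  c3: data parity 0, sent cp 0 → ok
Exactly one row (r2) and one column (c2) fail → the flipped bit is at their intersection.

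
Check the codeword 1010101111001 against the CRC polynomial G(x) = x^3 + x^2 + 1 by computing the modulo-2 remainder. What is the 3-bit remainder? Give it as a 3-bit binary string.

010

Modulo-2 division of 1010101111001 by 1101:
  pos 0: 1010 XOR 1101 = 0111
  pos 1: 1111 XOR 1101 = 0010
  pos 3: 1001 XOR 1101 = 0100
  pos 4: 1001 XOR 1101 = 0100
  pos 5: 1001 XOR 1101 = 0100
  pos 6: 1001 XOR 1101 = 0100
  pos 7: 1000 XOR 1101 = 0101
  pos 8: 1010 XOR 1101 = 0111
  pos 9: 1111 XOR 1101 = 0010
Remainder = 010 (nonzero — an error is detected).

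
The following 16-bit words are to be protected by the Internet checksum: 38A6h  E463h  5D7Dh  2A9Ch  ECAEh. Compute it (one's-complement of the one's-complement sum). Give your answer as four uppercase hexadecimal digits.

One's-complement addition (fold any carry out of bit 15 back into bit 0):
  0x38A6 + 0xE463 = 0x11D09 → wrap carry → 0x1D0A
  0x1D0A + 0x5D7D = 0x07A87
  0x7A87 + 0x2A9C = 0x0A523
  0xA523 + 0xECAE = 0x191D1 → wrap carry → 0x91D2
One's-complement sum = 0x91D2.
Checksum = ~0x91D2 & 0xFFFF = 0x6E2D.

6E2D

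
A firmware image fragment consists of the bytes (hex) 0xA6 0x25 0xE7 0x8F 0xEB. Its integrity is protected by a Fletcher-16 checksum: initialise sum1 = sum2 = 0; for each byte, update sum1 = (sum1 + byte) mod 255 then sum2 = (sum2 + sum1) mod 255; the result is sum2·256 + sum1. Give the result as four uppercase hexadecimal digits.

982F

Running sums (mod 255):
  after byte 0 (0xA6): sum1=166, sum2=166
  after byte 1 (0x25): sum1=203, sum2=114
  after byte 2 (0xE7): sum1=179, sum2=38
  after byte 3 (0x8F): sum1=67, sum2=105
  after byte 4 (0xEB): sum1=47, sum2=152
Checksum = sum2·256 + sum1 = 152·256 + 47 = 38959 = 0x982F.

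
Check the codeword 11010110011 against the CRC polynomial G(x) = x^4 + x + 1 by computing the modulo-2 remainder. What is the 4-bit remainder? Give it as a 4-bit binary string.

0000

Modulo-2 division of 11010110011 by 10011:
  pos 0: 11010 XOR 10011 = 01001
  pos 1: 10011 XOR 10011 = 00000
  pos 6: 10011 XOR 10011 = 00000
Remainder = 0000 (zero — the frame passes the CRC check).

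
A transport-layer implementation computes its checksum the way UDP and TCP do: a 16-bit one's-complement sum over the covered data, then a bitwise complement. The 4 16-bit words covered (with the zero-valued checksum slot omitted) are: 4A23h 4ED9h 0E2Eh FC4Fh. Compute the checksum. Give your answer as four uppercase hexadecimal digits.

One's-complement addition (fold any carry out of bit 15 back into bit 0):
  0x4A23 + 0x4ED9 = 0x098FC
  0x98FC + 0x0E2E = 0x0A72A
  0xA72A + 0xFC4F = 0x1A379 → wrap carry → 0xA37A
One's-complement sum = 0xA37A.
Checksum = ~0xA37A & 0xFFFF = 0x5C85.

5C85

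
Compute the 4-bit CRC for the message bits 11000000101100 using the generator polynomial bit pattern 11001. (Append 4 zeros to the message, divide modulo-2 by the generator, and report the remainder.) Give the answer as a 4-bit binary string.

Append 4 zeros: 110000001011000000. Divide by 11001 (XOR where the leading bit is 1):
  pos 0: 11000 XOR 11001 = 00001
  pos 4: 10001 XOR 11001 = 01000
  pos 5: 10000 XOR 11001 = 01001
  pos 6: 10011 XOR 11001 = 01010
  pos 7: 10101 XOR 11001 = 01100
  pos 8: 11000 XOR 11001 = 00001
  pos 12: 10000 XOR 11001 = 01001
  pos 13: 10010 XOR 11001 = 01011
Remainder (last 4 bits) = 1011. This is the CRC / FCS.

1011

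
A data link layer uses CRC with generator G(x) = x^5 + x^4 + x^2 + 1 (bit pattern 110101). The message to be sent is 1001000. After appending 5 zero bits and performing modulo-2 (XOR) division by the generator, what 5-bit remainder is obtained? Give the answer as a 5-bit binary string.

11000

Append 5 zeros: 100100000000. Divide by 110101 (XOR where the leading bit is 1):
  pos 0: 100100 XOR 110101 = 010001
  pos 1: 100010 XOR 110101 = 010111
  pos 2: 101110 XOR 110101 = 011011
  pos 3: 110110 XOR 110101 = 000011
Remainder (last 5 bits) = 11000. This is the CRC / FCS.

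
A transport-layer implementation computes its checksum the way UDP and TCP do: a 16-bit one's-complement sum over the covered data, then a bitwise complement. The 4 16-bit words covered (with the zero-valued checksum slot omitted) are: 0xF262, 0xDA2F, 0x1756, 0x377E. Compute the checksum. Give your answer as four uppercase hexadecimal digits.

One's-complement addition (fold any carry out of bit 15 back into bit 0):
  0xF262 + 0xDA2F = 0x1CC91 → wrap carry → 0xCC92
  0xCC92 + 0x1756 = 0x0E3E8
  0xE3E8 + 0x377E = 0x11B66 → wrap carry → 0x1B67
One's-complement sum = 0x1B67.
Checksum = ~0x1B67 & 0xFFFF = 0xE498.

E498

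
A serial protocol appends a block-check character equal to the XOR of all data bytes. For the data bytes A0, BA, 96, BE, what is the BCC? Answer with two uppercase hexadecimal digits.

32

XOR the bytes together:
  start with 0xA0
  0xA0 ⊕ 0xBA = 0x1A
  0x1A ⊕ 0x96 = 0x8C
  0x8C ⊕ 0xBE = 0x32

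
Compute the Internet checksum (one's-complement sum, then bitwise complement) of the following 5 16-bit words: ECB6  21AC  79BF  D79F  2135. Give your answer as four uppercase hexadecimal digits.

One's-complement addition (fold any carry out of bit 15 back into bit 0):
  0xECB6 + 0x21AC = 0x10E62 → wrap carry → 0x0E63
  0x0E63 + 0x79BF = 0x08822
  0x8822 + 0xD79F = 0x15FC1 → wrap carry → 0x5FC2
  0x5FC2 + 0x2135 = 0x080F7
One's-complement sum = 0x80F7.
Checksum = ~0x80F7 & 0xFFFF = 0x7F08.

7F08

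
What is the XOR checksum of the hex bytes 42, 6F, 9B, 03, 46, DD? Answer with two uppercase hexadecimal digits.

XOR the bytes together:
  start with 0x42
  0x42 ⊕ 0x6F = 0x2D
  0x2D ⊕ 0x9B = 0xB6
  0xB6 ⊕ 0x03 = 0xB5
  0xB5 ⊕ 0x46 = 0xF3
  0xF3 ⊕ 0xDD = 0x2E

2E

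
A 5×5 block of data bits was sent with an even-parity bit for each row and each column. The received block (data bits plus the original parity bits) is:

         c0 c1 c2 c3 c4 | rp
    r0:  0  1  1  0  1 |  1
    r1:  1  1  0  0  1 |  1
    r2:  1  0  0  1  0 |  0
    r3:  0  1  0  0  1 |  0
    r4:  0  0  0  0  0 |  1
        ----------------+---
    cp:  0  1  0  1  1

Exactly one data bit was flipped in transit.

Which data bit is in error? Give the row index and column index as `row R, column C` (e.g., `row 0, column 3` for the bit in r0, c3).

row 4, column 2

Recompute each row's even parity and compare to rp:
  r0: data parity 1, sent rp 1 → ok
  r1: data parity 1, sent rp 1 → ok
  r2: data parity 0, sent rp 0 → ok
  r3: data parity 0, sent rp 0 → ok
  r4: data parity 0, sent rp 1 → mismatch
Recompute each column's even parity and compare to cp:
  c0: data parity 0, sent cp 0 → ok
  c1: data parity 1, sent cp 1 → ok
  c2: data parity 1, sent cp 0 → mismatch
  c3: data parity 1, sent cp 1 → ok
  c4: data parity 1, sent cp 1 → ok
Exactly one row (r4) and one column (c2) fail → the flipped bit is at their intersection.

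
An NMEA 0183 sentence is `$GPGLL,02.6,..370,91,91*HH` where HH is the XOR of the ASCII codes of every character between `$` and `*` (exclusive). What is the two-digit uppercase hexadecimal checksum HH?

7E

XOR the ASCII codes of the payload characters:
  'G' = 0x47 → acc = 0x47
  'P' = 0x50 → acc = 0x17
  'G' = 0x47 → acc = 0x50
  'L' = 0x4C → acc = 0x1C
  'L' = 0x4C → acc = 0x50
  ',' = 0x2C → acc = 0x7C
  '0' = 0x30 → acc = 0x4C
  '2' = 0x32 → acc = 0x7E
  '.' = 0x2E → acc = 0x50
  '6' = 0x36 → acc = 0x66
  ',' = 0x2C → acc = 0x4A
  '.' = 0x2E → acc = 0x64
  '.' = 0x2E → acc = 0x4A
  '3' = 0x33 → acc = 0x79
  '7' = 0x37 → acc = 0x4E
  '0' = 0x30 → acc = 0x7E
  ',' = 0x2C → acc = 0x52
  '9' = 0x39 → acc = 0x6B
  '1' = 0x31 → acc = 0x5A
  ',' = 0x2C → acc = 0x76
  '9' = 0x39 → acc = 0x4F
  '1' = 0x31 → acc = 0x7E
Checksum = 0x7E.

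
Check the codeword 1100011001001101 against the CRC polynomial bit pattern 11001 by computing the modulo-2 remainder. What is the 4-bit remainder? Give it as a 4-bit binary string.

0000

Modulo-2 division of 1100011001001101 by 11001:
  pos 0: 11000 XOR 11001 = 00001
  pos 4: 11100 XOR 11001 = 00101
  pos 6: 10110 XOR 11001 = 01111
  pos 7: 11110 XOR 11001 = 00111
  pos 9: 11111 XOR 11001 = 00110
  pos 11: 11001 XOR 11001 = 00000
Remainder = 0000 (zero — the frame passes the CRC check).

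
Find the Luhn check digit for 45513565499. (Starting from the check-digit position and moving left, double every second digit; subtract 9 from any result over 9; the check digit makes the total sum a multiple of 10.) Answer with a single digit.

0

Partial digits right→left: 9 9 4 5 6 5 3 1 5 5 4
Double every second digit counting from the check-digit position (so the 1st, 3rd, 5th, ... of the partial from the right).
  doubled (with −9 where >9): 9 8 3 6 1 8 → sum 35
  kept as-is: 9 5 5 1 5 → sum 25
Total = 35 + 25 = 60.
Check digit = (10 − (60 mod 10)) mod 10 = 0.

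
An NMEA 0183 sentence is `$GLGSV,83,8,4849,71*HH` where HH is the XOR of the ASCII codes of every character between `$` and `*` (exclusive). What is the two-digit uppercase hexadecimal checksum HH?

XOR the ASCII codes of the payload characters:
  'G' = 0x47 → acc = 0x47
  'L' = 0x4C → acc = 0x0B
  'G' = 0x47 → acc = 0x4C
  'S' = 0x53 → acc = 0x1F
  'V' = 0x56 → acc = 0x49
  ',' = 0x2C → acc = 0x65
  '8' = 0x38 → acc = 0x5D
  '3' = 0x33 → acc = 0x6E
  ',' = 0x2C → acc = 0x42
  '8' = 0x38 → acc = 0x7A
  ',' = 0x2C → acc = 0x56
  '4' = 0x34 → acc = 0x62
  '8' = 0x38 → acc = 0x5A
  '4' = 0x34 → acc = 0x6E
  '9' = 0x39 → acc = 0x57
  ',' = 0x2C → acc = 0x7B
  '7' = 0x37 → acc = 0x4C
  '1' = 0x31 → acc = 0x7D
Checksum = 0x7D.

7D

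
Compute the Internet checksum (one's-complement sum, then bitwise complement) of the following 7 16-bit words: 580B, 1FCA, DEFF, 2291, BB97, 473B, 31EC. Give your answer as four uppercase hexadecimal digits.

One's-complement addition (fold any carry out of bit 15 back into bit 0):
  0x580B + 0x1FCA = 0x077D5
  0x77D5 + 0xDEFF = 0x156D4 → wrap carry → 0x56D5
  0x56D5 + 0x2291 = 0x07966
  0x7966 + 0xBB97 = 0x134FD → wrap carry → 0x34FE
  0x34FE + 0x473B = 0x07C39
  0x7C39 + 0x31EC = 0x0AE25
One's-complement sum = 0xAE25.
Checksum = ~0xAE25 & 0xFFFF = 0x51DA.

51DA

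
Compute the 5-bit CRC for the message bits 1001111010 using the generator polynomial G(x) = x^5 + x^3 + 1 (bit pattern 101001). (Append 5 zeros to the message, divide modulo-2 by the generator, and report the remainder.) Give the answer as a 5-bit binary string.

Append 5 zeros: 100111101000000. Divide by 101001 (XOR where the leading bit is 1):
  pos 0: 100111 XOR 101001 = 001110
  pos 2: 111010 XOR 101001 = 010011
  pos 3: 100111 XOR 101001 = 001110
  pos 5: 111000 XOR 101001 = 010001
  pos 6: 100010 XOR 101001 = 001011
  pos 8: 101100 XOR 101001 = 000101
Remainder (last 5 bits) = 01010. This is the CRC / FCS.

01010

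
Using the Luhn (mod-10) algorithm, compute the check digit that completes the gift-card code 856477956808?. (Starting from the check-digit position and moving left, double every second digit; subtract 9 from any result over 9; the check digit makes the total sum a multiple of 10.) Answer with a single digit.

5

Partial digits right→left: 8 0 8 6 5 9 7 7 4 6 5 8
Double every second digit counting from the check-digit position (so the 1st, 3rd, 5th, ... of the partial from the right).
  doubled (with −9 where >9): 7 7 1 5 8 1 → sum 29
  kept as-is: 0 6 9 7 6 8 → sum 36
Total = 29 + 36 = 65.
Check digit = (10 − (65 mod 10)) mod 10 = 5.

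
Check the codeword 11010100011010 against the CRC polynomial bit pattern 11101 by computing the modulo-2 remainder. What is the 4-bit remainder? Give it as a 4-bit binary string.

0100

Modulo-2 division of 11010100011010 by 11101:
  pos 0: 11010 XOR 11101 = 00111
  pos 2: 11110 XOR 11101 = 00011
  pos 5: 11001 XOR 11101 = 00100
  pos 7: 10010 XOR 11101 = 01111
  pos 8: 11111 XOR 11101 = 00010
Remainder = 0100 (nonzero — an error is detected).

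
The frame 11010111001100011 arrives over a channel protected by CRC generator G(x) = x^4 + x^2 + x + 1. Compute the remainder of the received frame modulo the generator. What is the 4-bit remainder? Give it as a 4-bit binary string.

0000

Modulo-2 division of 11010111001100011 by 10111:
  pos 0: 11010 XOR 10111 = 01101
  pos 1: 11011 XOR 10111 = 01100
  pos 2: 11001 XOR 10111 = 01110
  pos 3: 11101 XOR 10111 = 01010
  pos 4: 10100 XOR 10111 = 00011
  pos 7: 11011 XOR 10111 = 01100
  pos 8: 11000 XOR 10111 = 01111
  pos 9: 11110 XOR 10111 = 01001
  pos 10: 10010 XOR 10111 = 00101
  pos 12: 10111 XOR 10111 = 00000
Remainder = 0000 (zero — the frame passes the CRC check).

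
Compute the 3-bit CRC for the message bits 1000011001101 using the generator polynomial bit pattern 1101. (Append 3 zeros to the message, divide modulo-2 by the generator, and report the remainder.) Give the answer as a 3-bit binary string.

011

Append 3 zeros: 1000011001101000. Divide by 1101 (XOR where the leading bit is 1):
  pos 0: 1000 XOR 1101 = 0101
  pos 1: 1010 XOR 1101 = 0111
  pos 2: 1111 XOR 1101 = 0010
  pos 4: 1010 XOR 1101 = 0111
  pos 5: 1110 XOR 1101 = 0011
  pos 7: 1111 XOR 1101 = 0010
  pos 9: 1001 XOR 1101 = 0100
  pos 10: 1000 XOR 1101 = 0101
  pos 11: 1010 XOR 1101 = 0111
  pos 12: 1110 XOR 1101 = 0011
Remainder (last 3 bits) = 011. This is the CRC / FCS.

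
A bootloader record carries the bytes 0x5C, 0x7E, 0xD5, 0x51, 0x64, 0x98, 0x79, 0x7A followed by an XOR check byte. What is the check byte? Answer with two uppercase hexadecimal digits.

59

XOR the bytes together:
  start with 0x5C
  0x5C ⊕ 0x7E = 0x22
  0x22 ⊕ 0xD5 = 0xF7
  0xF7 ⊕ 0x51 = 0xA6
  0xA6 ⊕ 0x64 = 0xC2
  0xC2 ⊕ 0x98 = 0x5A
  0x5A ⊕ 0x79 = 0x23
  0x23 ⊕ 0x7A = 0x59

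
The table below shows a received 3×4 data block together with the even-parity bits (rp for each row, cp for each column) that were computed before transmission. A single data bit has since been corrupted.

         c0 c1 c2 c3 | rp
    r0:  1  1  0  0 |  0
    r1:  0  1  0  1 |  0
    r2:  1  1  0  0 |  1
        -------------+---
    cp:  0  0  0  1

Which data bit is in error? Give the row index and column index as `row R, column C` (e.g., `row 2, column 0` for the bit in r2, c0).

Recompute each row's even parity and compare to rp:
  r0: data parity 0, sent rp 0 → ok
  r1: data parity 0, sent rp 0 → ok
  r2: data parity 0, sent rp 1 → mismatch
Recompute each column's even parity and compare to cp:
  c0: data parity 0, sent cp 0 → ok
  c1: data parity 1, sent cp 0 → mismatch
  c2: data parity 0, sent cp 0 → ok
  c3: data parity 1, sent cp 1 → ok
Exactly one row (r2) and one column (c1) fail → the flipped bit is at their intersection.

row 2, column 1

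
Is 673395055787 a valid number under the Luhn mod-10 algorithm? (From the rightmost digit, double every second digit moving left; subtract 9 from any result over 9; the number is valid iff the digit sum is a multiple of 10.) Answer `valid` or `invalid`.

From the right, keep odd positions and double even positions (subtract 9 from any doubled value over 9):
  doubled (positions 2,4,...): 7 1 0 9 6 3 → sum 26
  kept (positions 1,3,...): 7 7 5 5 3 7 → sum 34
Total = 60.
60 mod 10 = 0, so the number is valid.

valid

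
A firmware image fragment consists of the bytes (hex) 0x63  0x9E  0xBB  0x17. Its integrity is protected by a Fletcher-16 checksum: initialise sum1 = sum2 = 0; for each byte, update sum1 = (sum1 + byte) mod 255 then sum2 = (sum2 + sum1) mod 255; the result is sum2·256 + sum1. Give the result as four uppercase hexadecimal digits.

Running sums (mod 255):
  after byte 0 (0x63): sum1=99, sum2=99
  after byte 1 (0x9E): sum1=2, sum2=101
  after byte 2 (0xBB): sum1=189, sum2=35
  after byte 3 (0x17): sum1=212, sum2=247
Checksum = sum2·256 + sum1 = 247·256 + 212 = 63444 = 0xF7D4.

F7D4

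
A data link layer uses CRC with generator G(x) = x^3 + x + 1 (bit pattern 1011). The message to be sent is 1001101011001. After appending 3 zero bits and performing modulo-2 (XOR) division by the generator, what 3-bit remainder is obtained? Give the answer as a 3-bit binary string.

000

Append 3 zeros: 1001101011001000. Divide by 1011 (XOR where the leading bit is 1):
  pos 0: 1001 XOR 1011 = 0010
  pos 2: 1010 XOR 1011 = 0001
  pos 5: 1101 XOR 1011 = 0110
  pos 6: 1101 XOR 1011 = 0110
  pos 7: 1100 XOR 1011 = 0111
  pos 8: 1110 XOR 1011 = 0101
  pos 9: 1011 XOR 1011 = 0000
Remainder (last 3 bits) = 000. This is the CRC / FCS.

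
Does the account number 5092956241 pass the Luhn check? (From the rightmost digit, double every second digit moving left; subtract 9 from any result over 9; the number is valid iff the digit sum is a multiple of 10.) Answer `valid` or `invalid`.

valid

From the right, keep odd positions and double even positions (subtract 9 from any doubled value over 9):
  doubled (positions 2,4,...): 8 3 9 9 1 → sum 30
  kept (positions 1,3,...): 1 2 5 2 0 → sum 10
Total = 40.
40 mod 10 = 0, so the number is valid.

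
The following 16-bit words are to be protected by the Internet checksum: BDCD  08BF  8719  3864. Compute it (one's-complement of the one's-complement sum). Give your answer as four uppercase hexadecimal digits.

79F5

One's-complement addition (fold any carry out of bit 15 back into bit 0):
  0xBDCD + 0x08BF = 0x0C68C
  0xC68C + 0x8719 = 0x14DA5 → wrap carry → 0x4DA6
  0x4DA6 + 0x3864 = 0x0860A
One's-complement sum = 0x860A.
Checksum = ~0x860A & 0xFFFF = 0x79F5.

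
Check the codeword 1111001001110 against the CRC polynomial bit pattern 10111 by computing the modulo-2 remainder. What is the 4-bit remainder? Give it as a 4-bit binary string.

0000

Modulo-2 division of 1111001001110 by 10111:
  pos 0: 11110 XOR 10111 = 01001
  pos 1: 10010 XOR 10111 = 00101
  pos 3: 10110 XOR 10111 = 00001
  pos 7: 10111 XOR 10111 = 00000
Remainder = 0000 (zero — the frame passes the CRC check).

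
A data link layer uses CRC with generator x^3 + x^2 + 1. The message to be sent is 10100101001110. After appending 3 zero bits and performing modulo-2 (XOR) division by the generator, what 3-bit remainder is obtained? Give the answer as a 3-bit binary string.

100

Append 3 zeros: 10100101001110000. Divide by 1101 (XOR where the leading bit is 1):
  pos 0: 1010 XOR 1101 = 0111
  pos 1: 1110 XOR 1101 = 0011
  pos 3: 1110 XOR 1101 = 0011
  pos 5: 1110 XOR 1101 = 0011
  pos 7: 1101 XOR 1101 = 0000
  pos 11: 1100 XOR 1101 = 0001
Remainder (last 3 bits) = 100. This is the CRC / FCS.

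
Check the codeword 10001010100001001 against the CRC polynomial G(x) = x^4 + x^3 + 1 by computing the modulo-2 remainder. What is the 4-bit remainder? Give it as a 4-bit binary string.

Modulo-2 division of 10001010100001001 by 11001:
  pos 0: 10001 XOR 11001 = 01000
  pos 1: 10000 XOR 11001 = 01001
  pos 2: 10011 XOR 11001 = 01010
  pos 3: 10100 XOR 11001 = 01101
  pos 4: 11011 XOR 11001 = 00010
  pos 7: 10000 XOR 11001 = 01001
  pos 8: 10010 XOR 11001 = 01011
  pos 9: 10111 XOR 11001 = 01110
  pos 10: 11100 XOR 11001 = 00101
  pos 12: 10101 XOR 11001 = 01100
Remainder = 1100 (nonzero — an error is detected).

1100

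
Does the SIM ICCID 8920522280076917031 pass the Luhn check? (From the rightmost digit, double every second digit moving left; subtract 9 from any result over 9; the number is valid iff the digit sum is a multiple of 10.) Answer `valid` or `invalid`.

invalid

From the right, keep odd positions and double even positions (subtract 9 from any doubled value over 9):
  doubled (positions 2,4,...): 6 5 9 5 0 4 4 0 9 → sum 42
  kept (positions 1,3,...): 1 0 1 6 0 8 2 5 2 8 → sum 33
Total = 75.
75 mod 10 = 5, so the number is invalid.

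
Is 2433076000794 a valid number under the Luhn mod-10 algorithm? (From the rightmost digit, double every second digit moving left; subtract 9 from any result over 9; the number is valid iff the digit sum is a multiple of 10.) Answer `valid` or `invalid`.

From the right, keep odd positions and double even positions (subtract 9 from any doubled value over 9):
  doubled (positions 2,4,...): 9 0 0 5 6 8 → sum 28
  kept (positions 1,3,...): 4 7 0 6 0 3 2 → sum 22
Total = 50.
50 mod 10 = 0, so the number is valid.

valid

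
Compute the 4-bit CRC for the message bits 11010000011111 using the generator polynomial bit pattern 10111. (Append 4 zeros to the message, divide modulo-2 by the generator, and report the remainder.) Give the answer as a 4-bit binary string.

Append 4 zeros: 110100000111110000. Divide by 10111 (XOR where the leading bit is 1):
  pos 0: 11010 XOR 10111 = 01101
  pos 1: 11010 XOR 10111 = 01101
  pos 2: 11010 XOR 10111 = 01101
  pos 3: 11010 XOR 10111 = 01101
  pos 4: 11010 XOR 10111 = 01101
  pos 5: 11011 XOR 10111 = 01100
  pos 6: 11001 XOR 10111 = 01110
  pos 7: 11101 XOR 10111 = 01010
  pos 8: 10101 XOR 10111 = 00010
  pos 11: 10100 XOR 10111 = 00011
Remainder (last 4 bits) = 1100. This is the CRC / FCS.

1100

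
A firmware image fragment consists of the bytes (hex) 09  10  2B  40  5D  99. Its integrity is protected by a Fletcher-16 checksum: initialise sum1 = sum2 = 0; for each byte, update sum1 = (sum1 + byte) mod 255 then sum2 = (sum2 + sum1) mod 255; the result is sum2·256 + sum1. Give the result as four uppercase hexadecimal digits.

Running sums (mod 255):
  after byte 0 (09): sum1=9, sum2=9
  after byte 1 (10): sum1=25, sum2=34
  after byte 2 (2B): sum1=68, sum2=102
  after byte 3 (40): sum1=132, sum2=234
  after byte 4 (5D): sum1=225, sum2=204
  after byte 5 (99): sum1=123, sum2=72
Checksum = sum2·256 + sum1 = 72·256 + 123 = 18555 = 0x487B.

487B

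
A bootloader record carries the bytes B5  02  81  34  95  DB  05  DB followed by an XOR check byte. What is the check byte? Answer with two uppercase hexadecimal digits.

92

XOR the bytes together:
  start with 0xB5
  0xB5 ⊕ 0x02 = 0xB7
  0xB7 ⊕ 0x81 = 0x36
  0x36 ⊕ 0x34 = 0x02
  0x02 ⊕ 0x95 = 0x97
  0x97 ⊕ 0xDB = 0x4C
  0x4C ⊕ 0x05 = 0x49
  0x49 ⊕ 0xDB = 0x92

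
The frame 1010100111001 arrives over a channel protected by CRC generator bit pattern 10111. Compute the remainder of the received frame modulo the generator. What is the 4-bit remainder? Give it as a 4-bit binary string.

Modulo-2 division of 1010100111001 by 10111:
  pos 0: 10101 XOR 10111 = 00010
  pos 3: 10001 XOR 10111 = 00110
  pos 5: 11011 XOR 10111 = 01100
  pos 6: 11000 XOR 10111 = 01111
  pos 7: 11110 XOR 10111 = 01001
  pos 8: 10011 XOR 10111 = 00100
Remainder = 0100 (nonzero — an error is detected).

0100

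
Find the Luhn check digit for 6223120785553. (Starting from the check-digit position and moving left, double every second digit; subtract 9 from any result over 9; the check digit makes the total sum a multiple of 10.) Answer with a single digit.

3

Partial digits right→left: 3 5 5 5 8 7 0 2 1 3 2 2 6
Double every second digit counting from the check-digit position (so the 1st, 3rd, 5th, ... of the partial from the right).
  doubled (with −9 where >9): 6 1 7 0 2 4 3 → sum 23
  kept as-is: 5 5 7 2 3 2 → sum 24
Total = 23 + 24 = 47.
Check digit = (10 − (47 mod 10)) mod 10 = 3.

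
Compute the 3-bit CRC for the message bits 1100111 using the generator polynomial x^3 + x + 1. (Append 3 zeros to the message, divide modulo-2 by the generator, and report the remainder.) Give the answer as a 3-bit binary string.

Append 3 zeros: 1100111000. Divide by 1011 (XOR where the leading bit is 1):
  pos 0: 1100 XOR 1011 = 0111
  pos 1: 1111 XOR 1011 = 0100
  pos 2: 1001 XOR 1011 = 0010
  pos 4: 1010 XOR 1011 = 0001
Remainder (last 3 bits) = 100. This is the CRC / FCS.

100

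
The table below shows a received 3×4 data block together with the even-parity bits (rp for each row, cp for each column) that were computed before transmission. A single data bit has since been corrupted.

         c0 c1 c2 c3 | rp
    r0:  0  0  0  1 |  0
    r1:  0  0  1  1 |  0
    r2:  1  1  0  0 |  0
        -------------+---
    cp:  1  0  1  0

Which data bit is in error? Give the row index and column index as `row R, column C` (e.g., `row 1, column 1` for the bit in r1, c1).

row 0, column 1

Recompute each row's even parity and compare to rp:
  r0: data parity 1, sent rp 0 → mismatch
  r1: data parity 0, sent rp 0 → ok
  r2: data parity 0, sent rp 0 → ok
Recompute each column's even parity and compare to cp:
  c0: data parity 1, sent cp 1 → ok
  c1: data parity 1, sent cp 0 → mismatch
  c2: data parity 1, sent cp 1 → ok
  c3: data parity 0, sent cp 0 → ok
Exactly one row (r0) and one column (c1) fail → the flipped bit is at their intersection.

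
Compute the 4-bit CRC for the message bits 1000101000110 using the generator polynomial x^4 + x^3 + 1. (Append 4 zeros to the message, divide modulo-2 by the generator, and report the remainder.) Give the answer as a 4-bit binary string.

Append 4 zeros: 10001010001100000. Divide by 11001 (XOR where the leading bit is 1):
  pos 0: 10001 XOR 11001 = 01000
  pos 1: 10000 XOR 11001 = 01001
  pos 2: 10011 XOR 11001 = 01010
  pos 3: 10100 XOR 11001 = 01101
  pos 4: 11010 XOR 11001 = 00011
  pos 7: 11011 XOR 11001 = 00010
  pos 10: 10000 XOR 11001 = 01001
  pos 11: 10010 XOR 11001 = 01011
  pos 12: 10110 XOR 11001 = 01111
Remainder (last 4 bits) = 1111. This is the CRC / FCS.

1111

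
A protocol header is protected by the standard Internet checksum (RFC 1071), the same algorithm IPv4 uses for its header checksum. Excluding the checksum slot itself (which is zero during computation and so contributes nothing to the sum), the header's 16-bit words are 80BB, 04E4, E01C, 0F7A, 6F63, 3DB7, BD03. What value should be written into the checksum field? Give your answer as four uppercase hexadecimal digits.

One's-complement addition (fold any carry out of bit 15 back into bit 0):
  0x80BB + 0x04E4 = 0x0859F
  0x859F + 0xE01C = 0x165BB → wrap carry → 0x65BC
  0x65BC + 0x0F7A = 0x07536
  0x7536 + 0x6F63 = 0x0E499
  0xE499 + 0x3DB7 = 0x12250 → wrap carry → 0x2251
  0x2251 + 0xBD03 = 0x0DF54
One's-complement sum = 0xDF54.
Checksum = ~0xDF54 & 0xFFFF = 0x20AB.

20AB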